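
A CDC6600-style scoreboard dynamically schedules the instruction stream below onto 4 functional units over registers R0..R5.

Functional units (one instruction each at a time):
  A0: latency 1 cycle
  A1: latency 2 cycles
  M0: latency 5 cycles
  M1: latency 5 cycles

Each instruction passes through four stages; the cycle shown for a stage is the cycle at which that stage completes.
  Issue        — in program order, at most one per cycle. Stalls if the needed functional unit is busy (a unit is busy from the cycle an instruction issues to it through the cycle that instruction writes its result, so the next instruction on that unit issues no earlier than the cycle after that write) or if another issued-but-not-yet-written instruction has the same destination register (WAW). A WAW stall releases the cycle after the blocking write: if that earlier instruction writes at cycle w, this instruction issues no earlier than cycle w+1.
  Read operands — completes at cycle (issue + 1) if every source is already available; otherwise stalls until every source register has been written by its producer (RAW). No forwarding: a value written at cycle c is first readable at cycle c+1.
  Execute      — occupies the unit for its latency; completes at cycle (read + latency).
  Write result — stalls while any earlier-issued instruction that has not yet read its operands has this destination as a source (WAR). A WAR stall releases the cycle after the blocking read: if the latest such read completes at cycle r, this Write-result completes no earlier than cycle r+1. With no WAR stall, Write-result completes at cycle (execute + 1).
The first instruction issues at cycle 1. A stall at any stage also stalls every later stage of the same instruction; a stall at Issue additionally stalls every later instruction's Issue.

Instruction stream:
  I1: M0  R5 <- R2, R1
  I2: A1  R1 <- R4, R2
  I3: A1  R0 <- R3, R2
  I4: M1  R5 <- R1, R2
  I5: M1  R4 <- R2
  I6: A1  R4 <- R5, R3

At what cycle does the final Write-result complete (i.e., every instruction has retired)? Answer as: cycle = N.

  I1 | 1 | 2 | 7 | 8
  I2 | 2 | 3 | 5 | 6
  I3 | 7 | 8 | 10 | 11   struct: A1 busy until I2 writes@6
  I4 | 9 | 10 | 15 | 16   WAW R5: wait I1 write@8
  I5 | 17 | 18 | 23 | 24   struct: M1 busy until I4 writes@16
  I6 | 25 | 26 | 28 | 29   WAW R4: wait I5 write@24

cycle = 29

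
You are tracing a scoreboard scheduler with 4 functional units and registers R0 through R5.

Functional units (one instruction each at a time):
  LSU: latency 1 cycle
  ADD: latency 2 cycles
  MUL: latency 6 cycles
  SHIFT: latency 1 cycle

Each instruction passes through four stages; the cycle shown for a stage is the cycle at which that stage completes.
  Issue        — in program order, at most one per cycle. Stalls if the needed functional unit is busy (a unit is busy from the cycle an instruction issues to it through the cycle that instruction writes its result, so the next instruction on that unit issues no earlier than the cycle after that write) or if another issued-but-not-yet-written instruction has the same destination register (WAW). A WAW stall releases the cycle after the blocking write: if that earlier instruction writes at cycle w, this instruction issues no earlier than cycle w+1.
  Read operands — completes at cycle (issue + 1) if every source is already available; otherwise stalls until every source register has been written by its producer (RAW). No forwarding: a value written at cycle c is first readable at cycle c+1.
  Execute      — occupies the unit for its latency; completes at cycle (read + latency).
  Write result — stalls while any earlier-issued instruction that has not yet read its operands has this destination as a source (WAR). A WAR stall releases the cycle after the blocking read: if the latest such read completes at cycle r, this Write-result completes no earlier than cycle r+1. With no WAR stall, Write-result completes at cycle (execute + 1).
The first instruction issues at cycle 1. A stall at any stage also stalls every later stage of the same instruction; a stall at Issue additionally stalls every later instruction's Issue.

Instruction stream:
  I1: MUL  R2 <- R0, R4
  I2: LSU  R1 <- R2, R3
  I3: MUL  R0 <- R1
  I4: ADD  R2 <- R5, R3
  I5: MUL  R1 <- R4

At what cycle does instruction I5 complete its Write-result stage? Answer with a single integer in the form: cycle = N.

cycle = 29

t=1  I1 dispatched to MUL
t=2  I1 operands ready | I2 dispatched to LSU
t=8  I1 complete
t=9  R2←I1
t=10  I2 operands ready | I3 dispatched to MUL
t=11  I2 complete | I4 dispatched to ADD
t=12  R1←I2 | I4 operands ready
t=13  I3 operands ready
t=14  I4 complete
t=15  R2←I4
t=19  I3 complete
t=20  R0←I3
t=21  I5 dispatched to MUL
t=22  I5 operands ready
t=28  I5 complete
t=29  R1←I5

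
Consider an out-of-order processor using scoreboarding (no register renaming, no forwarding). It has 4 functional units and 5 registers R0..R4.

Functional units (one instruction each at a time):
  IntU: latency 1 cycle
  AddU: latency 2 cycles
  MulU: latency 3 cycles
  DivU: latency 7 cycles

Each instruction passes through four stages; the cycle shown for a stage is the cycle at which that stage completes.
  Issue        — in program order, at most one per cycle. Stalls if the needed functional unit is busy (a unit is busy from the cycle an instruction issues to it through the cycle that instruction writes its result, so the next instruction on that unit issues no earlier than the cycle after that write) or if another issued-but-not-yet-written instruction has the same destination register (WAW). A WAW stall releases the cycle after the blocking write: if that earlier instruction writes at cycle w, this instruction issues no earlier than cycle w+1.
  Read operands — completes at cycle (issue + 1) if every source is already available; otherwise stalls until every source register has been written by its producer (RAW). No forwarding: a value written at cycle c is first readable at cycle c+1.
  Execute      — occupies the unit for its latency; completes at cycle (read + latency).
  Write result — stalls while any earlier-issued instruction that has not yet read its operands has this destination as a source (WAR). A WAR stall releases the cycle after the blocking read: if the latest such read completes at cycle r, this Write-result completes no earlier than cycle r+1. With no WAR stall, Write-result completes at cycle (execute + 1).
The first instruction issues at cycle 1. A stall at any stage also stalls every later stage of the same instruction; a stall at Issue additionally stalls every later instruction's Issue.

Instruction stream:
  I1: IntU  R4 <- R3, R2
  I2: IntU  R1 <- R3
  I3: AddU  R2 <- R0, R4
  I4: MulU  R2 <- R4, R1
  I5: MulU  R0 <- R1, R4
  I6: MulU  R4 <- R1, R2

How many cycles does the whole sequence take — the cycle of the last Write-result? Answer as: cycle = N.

[1] I1→IntU
[2] I1 RO
[3] I1 EX
[4] I1 WR R4
[5] I2→IntU
[6] I2 RO · I3→AddU
[7] I2 EX · I3 RO
[8] I2 WR R1
[9] I3 EX
[10] I3 WR R2
[11] I4→MulU
[12] I4 RO
[15] I4 EX
[16] I4 WR R2
[17] I5→MulU
[18] I5 RO
[21] I5 EX
[22] I5 WR R0
[23] I6→MulU
[24] I6 RO
[27] I6 EX
[28] I6 WR R4

cycle = 28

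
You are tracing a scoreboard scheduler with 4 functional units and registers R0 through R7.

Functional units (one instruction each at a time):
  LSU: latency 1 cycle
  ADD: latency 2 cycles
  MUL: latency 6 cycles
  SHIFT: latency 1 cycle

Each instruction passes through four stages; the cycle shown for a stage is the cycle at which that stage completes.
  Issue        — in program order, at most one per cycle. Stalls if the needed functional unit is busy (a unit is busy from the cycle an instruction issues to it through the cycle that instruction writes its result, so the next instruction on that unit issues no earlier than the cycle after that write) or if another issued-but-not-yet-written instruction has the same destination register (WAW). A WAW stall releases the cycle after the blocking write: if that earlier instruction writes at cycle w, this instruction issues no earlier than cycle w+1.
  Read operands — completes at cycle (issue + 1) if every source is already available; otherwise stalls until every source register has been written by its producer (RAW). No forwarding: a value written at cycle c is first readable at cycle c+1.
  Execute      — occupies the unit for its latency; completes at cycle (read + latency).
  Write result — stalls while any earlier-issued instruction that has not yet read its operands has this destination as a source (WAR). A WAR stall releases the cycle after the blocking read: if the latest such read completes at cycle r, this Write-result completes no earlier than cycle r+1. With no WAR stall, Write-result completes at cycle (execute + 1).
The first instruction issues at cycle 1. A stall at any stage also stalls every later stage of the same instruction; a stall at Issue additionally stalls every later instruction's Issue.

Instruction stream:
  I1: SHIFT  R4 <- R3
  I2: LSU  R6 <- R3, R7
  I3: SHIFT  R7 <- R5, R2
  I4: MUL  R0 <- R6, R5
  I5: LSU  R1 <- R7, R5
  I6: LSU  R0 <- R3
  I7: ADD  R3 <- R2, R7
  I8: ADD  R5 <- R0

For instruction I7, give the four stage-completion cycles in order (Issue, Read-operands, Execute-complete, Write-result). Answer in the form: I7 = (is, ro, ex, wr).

I7 = (16, 17, 19, 20)

I1 -> (1, 2, 3, 4)
I2 -> (2, 3, 4, 5)
I3 -> (5, 6, 7, 8)  // struct: SHIFT busy until I1 writes@4
I4 -> (6, 7, 13, 14)
I5 -> (7, 9, 10, 11)  // RAW R7: wait I3 write@8
I6 -> (15, 16, 17, 18)  // WAW R0: wait I4 write@14
I7 -> (16, 17, 19, 20)
I8 -> (21, 22, 24, 25)  // struct: ADD busy until I7 writes@20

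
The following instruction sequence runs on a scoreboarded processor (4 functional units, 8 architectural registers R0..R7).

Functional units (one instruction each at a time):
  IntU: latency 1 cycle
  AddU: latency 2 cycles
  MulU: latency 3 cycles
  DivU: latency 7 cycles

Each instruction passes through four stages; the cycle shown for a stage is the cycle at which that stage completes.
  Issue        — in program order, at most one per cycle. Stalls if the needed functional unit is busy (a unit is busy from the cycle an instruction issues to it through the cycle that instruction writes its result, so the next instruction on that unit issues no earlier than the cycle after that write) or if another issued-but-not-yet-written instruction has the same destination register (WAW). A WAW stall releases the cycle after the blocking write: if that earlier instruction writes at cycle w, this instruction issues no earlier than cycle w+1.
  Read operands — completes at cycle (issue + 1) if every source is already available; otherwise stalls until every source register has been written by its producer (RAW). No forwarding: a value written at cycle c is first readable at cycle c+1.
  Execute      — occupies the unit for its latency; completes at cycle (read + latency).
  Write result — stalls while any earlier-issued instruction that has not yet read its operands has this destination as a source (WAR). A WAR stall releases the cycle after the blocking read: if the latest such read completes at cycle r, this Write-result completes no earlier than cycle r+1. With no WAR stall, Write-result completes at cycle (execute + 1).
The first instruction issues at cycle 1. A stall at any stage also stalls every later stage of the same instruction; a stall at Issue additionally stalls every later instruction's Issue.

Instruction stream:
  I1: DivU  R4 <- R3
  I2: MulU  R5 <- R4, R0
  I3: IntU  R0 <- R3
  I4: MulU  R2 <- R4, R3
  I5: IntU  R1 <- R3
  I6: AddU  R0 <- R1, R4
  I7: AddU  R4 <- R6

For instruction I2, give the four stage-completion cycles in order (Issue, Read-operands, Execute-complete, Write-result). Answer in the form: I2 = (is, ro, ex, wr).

I2 = (2, 11, 14, 15)

c1: I1 dispatched to DivU
c2: I1 operands ready, I2 dispatched to MulU
c3: I3 dispatched to IntU
c4: I3 operands ready
c5: I3 complete
c9: I1 complete
c10: R4←I1
c11: I2 operands ready
c12: R0←I3
c14: I2 complete
c15: R5←I2
c16: I4 dispatched to MulU
c17: I4 operands ready, I5 dispatched to IntU
c18: I5 operands ready, I6 dispatched to AddU
c19: I5 complete
c20: I4 complete, R1←I5
c21: R2←I4, I6 operands ready
c23: I6 complete
c24: R0←I6
c25: I7 dispatched to AddU
c26: I7 operands ready
c28: I7 complete
c29: R4←I7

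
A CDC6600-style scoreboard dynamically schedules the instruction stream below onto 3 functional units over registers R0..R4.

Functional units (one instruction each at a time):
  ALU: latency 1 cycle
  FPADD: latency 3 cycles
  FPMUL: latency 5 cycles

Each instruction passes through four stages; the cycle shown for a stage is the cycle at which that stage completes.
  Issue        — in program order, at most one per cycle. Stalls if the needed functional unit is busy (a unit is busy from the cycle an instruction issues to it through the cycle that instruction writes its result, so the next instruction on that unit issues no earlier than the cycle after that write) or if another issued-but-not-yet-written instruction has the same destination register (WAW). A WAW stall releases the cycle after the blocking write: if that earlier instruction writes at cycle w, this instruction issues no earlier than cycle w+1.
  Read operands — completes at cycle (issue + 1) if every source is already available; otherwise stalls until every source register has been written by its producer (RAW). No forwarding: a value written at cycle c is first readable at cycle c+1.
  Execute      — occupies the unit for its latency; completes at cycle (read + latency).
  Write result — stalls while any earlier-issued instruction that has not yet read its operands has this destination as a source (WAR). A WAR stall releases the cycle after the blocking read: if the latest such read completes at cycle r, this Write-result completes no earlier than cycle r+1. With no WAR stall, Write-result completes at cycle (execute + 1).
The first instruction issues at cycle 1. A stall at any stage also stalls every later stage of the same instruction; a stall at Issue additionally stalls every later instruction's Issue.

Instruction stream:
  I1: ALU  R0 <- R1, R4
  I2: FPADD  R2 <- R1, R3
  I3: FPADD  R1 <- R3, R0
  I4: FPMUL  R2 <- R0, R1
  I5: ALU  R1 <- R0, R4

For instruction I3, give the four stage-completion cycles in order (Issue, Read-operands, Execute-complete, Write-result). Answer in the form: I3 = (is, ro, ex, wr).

I3 = (8, 9, 12, 13)

  I1 | 1 | 2 | 3 | 4
  I2 | 2 | 3 | 6 | 7
  I3 | 8 | 9 | 12 | 13   struct: FPADD busy until I2 writes@7
  I4 | 9 | 14 | 19 | 20   RAW R1: wait I3 write@13
  I5 | 14 | 15 | 16 | 17   WAW R1: wait I3 write@13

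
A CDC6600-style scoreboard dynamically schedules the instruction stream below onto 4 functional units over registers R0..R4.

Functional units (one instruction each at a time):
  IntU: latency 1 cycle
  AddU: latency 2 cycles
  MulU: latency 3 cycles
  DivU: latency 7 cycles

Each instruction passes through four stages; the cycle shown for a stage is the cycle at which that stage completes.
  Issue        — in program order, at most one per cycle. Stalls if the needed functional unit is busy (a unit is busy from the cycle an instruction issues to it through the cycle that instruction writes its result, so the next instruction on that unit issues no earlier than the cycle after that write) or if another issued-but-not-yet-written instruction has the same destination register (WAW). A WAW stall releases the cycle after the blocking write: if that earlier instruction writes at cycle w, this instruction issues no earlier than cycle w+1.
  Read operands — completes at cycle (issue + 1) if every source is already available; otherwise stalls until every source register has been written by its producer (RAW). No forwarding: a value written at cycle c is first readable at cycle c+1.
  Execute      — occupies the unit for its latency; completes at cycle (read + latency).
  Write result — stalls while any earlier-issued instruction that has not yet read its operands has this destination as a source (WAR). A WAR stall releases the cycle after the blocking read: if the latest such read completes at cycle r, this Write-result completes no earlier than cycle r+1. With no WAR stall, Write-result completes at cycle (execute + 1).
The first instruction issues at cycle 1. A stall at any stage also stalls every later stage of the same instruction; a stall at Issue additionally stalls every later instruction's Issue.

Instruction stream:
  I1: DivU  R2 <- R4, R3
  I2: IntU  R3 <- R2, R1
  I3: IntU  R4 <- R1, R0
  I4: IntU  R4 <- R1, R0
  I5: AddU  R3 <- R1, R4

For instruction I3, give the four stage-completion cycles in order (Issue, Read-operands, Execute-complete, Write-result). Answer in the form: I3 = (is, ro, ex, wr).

I3 = (14, 15, 16, 17)

I1: IS=1 RO=2 EX=9 WR=10
I2: IS=2 RO=11 EX=12 WR=13  [RAW R2: wait I1 write@10]
I3: IS=14 RO=15 EX=16 WR=17  [struct: IntU busy until I2 writes@13]
I4: IS=18 RO=19 EX=20 WR=21  [struct: IntU busy until I3 writes@17]
I5: IS=19 RO=22 EX=24 WR=25  [RAW R4: wait I4 write@21]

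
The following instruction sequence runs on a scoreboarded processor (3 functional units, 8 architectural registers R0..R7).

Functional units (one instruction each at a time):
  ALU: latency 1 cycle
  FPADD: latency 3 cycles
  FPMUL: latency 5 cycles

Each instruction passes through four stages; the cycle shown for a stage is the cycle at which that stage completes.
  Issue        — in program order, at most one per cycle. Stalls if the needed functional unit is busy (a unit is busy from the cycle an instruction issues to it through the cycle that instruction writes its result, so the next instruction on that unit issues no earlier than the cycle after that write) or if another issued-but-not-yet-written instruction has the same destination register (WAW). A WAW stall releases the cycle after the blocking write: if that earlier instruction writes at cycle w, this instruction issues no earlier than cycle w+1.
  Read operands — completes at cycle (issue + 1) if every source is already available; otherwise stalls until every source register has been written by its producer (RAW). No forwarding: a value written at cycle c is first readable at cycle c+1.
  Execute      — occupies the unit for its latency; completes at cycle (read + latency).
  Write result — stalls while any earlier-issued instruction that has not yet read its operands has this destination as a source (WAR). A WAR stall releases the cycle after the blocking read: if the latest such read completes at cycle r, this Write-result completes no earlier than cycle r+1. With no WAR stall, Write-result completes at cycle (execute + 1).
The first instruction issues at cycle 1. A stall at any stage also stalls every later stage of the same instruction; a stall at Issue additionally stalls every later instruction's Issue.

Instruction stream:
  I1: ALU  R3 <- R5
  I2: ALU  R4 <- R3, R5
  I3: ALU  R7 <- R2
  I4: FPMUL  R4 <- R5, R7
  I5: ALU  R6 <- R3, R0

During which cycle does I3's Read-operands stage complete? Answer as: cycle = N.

cycle = 10

[1] issue I1 (ALU)
[2] I1 read-ops
[3] I1 finished on ALU
[4] I1→R3
[5] issue I2 (ALU)
[6] I2 read-ops
[7] I2 finished on ALU
[8] I2→R4
[9] issue I3 (ALU)
[10] I3 read-ops; issue I4 (FPMUL)
[11] I3 finished on ALU
[12] I3→R7
[13] I4 read-ops; issue I5 (ALU)
[14] I5 read-ops
[15] I5 finished on ALU
[16] I5→R6
[18] I4 finished on FPMUL
[19] I4→R4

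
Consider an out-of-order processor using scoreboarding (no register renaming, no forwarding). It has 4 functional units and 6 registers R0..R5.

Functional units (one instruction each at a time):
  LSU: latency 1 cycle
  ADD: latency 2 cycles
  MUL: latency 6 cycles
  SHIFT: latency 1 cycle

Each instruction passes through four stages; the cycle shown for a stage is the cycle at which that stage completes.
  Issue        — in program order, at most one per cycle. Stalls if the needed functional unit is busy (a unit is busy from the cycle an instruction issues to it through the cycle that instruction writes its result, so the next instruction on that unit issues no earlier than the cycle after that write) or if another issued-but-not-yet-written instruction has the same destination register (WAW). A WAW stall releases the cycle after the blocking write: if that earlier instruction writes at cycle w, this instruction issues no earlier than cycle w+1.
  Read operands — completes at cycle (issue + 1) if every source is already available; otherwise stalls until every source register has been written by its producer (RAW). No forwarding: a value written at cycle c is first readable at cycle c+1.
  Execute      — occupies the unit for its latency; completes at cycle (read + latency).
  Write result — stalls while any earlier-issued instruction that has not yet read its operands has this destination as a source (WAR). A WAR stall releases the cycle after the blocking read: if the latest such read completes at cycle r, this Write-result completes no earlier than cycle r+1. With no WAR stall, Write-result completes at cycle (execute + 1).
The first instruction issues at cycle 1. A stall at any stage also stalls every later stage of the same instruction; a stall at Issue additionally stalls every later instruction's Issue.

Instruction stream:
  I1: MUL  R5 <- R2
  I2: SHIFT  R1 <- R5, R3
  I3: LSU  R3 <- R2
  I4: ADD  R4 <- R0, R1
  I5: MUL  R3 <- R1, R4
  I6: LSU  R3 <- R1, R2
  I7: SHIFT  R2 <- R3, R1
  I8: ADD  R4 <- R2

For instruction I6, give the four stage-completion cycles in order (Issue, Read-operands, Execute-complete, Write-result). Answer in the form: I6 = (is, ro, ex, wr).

I6 = (25, 26, 27, 28)

c1: I1 issues→MUL
c2: I1 reads | I2 issues→SHIFT
c3: I3 issues→LSU
c4: I3 reads | I4 issues→ADD
c5: I3 exec-done
c8: I1 exec-done
c9: I1 writes R5
c10: I2 reads
c11: I2 exec-done | I3 writes R3
c12: I2 writes R1 | I5 issues→MUL
c13: I4 reads
c15: I4 exec-done
c16: I4 writes R4
c17: I5 reads
c23: I5 exec-done
c24: I5 writes R3
c25: I6 issues→LSU
c26: I6 reads | I7 issues→SHIFT
c27: I6 exec-done | I8 issues→ADD
c28: I6 writes R3
c29: I7 reads
c30: I7 exec-done
c31: I7 writes R2
c32: I8 reads
c34: I8 exec-done
c35: I8 writes R4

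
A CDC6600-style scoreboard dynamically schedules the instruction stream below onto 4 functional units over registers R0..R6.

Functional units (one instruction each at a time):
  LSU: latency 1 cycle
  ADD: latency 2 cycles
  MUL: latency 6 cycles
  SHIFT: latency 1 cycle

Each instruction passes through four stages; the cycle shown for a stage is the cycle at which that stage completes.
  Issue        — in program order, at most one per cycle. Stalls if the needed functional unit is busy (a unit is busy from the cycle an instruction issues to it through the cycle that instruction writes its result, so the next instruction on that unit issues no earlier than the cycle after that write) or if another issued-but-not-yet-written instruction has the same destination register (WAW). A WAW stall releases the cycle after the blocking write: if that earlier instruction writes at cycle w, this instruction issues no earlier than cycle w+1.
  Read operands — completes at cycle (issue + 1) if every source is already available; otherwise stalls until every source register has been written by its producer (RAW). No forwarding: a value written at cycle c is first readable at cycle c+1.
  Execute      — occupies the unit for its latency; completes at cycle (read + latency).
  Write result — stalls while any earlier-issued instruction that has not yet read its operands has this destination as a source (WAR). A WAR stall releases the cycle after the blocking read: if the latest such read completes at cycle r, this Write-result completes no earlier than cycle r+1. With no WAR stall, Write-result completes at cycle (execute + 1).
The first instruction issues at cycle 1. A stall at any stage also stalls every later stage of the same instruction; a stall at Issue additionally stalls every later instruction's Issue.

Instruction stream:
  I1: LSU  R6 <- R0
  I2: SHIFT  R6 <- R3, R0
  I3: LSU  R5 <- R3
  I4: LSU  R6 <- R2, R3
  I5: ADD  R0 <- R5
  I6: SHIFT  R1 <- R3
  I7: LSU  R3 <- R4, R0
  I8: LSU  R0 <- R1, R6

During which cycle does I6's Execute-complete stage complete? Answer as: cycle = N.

c1: issue I1 (LSU)
c2: I1 read-ops
c3: I1 finished on LSU
c4: I1→R6
c5: issue I2 (SHIFT)
c6: I2 read-ops; issue I3 (LSU)
c7: I2 finished on SHIFT; I3 read-ops
c8: I2→R6; I3 finished on LSU
c9: I3→R5
c10: issue I4 (LSU)
c11: I4 read-ops; issue I5 (ADD)
c12: I4 finished on LSU; I5 read-ops; issue I6 (SHIFT)
c13: I4→R6; I6 read-ops
c14: I5 finished on ADD; I6 finished on SHIFT; issue I7 (LSU)
c15: I5→R0; I6→R1
c16: I7 read-ops
c17: I7 finished on LSU
c18: I7→R3
c19: issue I8 (LSU)
c20: I8 read-ops
c21: I8 finished on LSU
c22: I8→R0

cycle = 14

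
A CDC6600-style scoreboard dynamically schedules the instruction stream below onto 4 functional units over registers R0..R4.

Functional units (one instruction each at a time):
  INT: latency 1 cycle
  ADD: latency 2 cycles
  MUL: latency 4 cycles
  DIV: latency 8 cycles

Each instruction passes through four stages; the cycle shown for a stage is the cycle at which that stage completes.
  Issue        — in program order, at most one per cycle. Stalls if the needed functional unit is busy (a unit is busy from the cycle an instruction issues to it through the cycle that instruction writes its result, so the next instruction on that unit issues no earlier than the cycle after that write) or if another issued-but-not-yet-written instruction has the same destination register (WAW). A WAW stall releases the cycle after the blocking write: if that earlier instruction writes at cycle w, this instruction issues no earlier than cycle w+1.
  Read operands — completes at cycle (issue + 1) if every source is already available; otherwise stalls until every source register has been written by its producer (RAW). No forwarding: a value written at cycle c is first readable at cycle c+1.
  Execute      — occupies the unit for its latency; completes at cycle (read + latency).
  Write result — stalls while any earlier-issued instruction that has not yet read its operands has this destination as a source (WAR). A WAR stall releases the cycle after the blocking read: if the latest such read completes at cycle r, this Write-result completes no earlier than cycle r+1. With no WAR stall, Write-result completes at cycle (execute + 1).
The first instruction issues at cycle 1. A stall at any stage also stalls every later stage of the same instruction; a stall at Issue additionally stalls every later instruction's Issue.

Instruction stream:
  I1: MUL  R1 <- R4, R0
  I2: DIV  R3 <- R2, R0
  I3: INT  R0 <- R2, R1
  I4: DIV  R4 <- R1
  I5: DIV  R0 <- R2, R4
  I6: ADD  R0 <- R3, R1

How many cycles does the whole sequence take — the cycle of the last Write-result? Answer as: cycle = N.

cycle 1: I1 dispatched to MUL
cycle 2: I1 operands ready, I2 dispatched to DIV
cycle 3: I2 operands ready, I3 dispatched to INT
cycle 6: I1 complete
cycle 7: R1←I1
cycle 8: I3 operands ready
cycle 9: I3 complete
cycle 10: R0←I3
cycle 11: I2 complete
cycle 12: R3←I2
cycle 13: I4 dispatched to DIV
cycle 14: I4 operands ready
cycle 22: I4 complete
cycle 23: R4←I4
cycle 24: I5 dispatched to DIV
cycle 25: I5 operands ready
cycle 33: I5 complete
cycle 34: R0←I5
cycle 35: I6 dispatched to ADD
cycle 36: I6 operands ready
cycle 38: I6 complete
cycle 39: R0←I6

cycle = 39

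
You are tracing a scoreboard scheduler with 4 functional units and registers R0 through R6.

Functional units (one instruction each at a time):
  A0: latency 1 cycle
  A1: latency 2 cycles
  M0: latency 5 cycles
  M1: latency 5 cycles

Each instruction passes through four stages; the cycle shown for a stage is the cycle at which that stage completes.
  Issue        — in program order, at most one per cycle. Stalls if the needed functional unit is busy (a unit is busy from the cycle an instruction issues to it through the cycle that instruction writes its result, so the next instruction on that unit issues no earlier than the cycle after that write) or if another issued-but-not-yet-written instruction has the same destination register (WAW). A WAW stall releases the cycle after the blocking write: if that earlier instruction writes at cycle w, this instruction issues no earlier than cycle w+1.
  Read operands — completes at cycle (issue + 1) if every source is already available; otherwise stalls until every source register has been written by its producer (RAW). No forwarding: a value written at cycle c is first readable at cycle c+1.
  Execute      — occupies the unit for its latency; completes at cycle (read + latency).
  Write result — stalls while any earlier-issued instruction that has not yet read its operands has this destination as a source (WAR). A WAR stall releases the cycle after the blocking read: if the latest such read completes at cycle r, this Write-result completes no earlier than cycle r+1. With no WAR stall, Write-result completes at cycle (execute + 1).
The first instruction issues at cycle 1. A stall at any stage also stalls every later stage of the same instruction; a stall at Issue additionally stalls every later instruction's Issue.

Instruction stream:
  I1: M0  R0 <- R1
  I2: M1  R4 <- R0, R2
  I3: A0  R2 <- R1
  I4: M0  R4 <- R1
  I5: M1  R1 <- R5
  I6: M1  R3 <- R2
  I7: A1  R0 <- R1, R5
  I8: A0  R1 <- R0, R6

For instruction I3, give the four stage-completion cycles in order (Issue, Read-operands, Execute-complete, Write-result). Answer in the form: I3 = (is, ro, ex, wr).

I1: IS=1 RO=2 EX=7 WR=8
I2: IS=2 RO=9 EX=14 WR=15  [RAW R0: wait I1 write@8]
I3: IS=3 RO=4 EX=5 WR=10  [WAR R2: wait I2 read@9]
I4: IS=16 RO=17 EX=22 WR=23  [WAW R4: wait I2 write@15]
I5: IS=17 RO=18 EX=23 WR=24
I6: IS=25 RO=26 EX=31 WR=32  [struct: M1 busy until I5 writes@24]
I7: IS=26 RO=27 EX=29 WR=30
I8: IS=27 RO=31 EX=32 WR=33  [RAW R0: wait I7 write@30]

I3 = (3, 4, 5, 10)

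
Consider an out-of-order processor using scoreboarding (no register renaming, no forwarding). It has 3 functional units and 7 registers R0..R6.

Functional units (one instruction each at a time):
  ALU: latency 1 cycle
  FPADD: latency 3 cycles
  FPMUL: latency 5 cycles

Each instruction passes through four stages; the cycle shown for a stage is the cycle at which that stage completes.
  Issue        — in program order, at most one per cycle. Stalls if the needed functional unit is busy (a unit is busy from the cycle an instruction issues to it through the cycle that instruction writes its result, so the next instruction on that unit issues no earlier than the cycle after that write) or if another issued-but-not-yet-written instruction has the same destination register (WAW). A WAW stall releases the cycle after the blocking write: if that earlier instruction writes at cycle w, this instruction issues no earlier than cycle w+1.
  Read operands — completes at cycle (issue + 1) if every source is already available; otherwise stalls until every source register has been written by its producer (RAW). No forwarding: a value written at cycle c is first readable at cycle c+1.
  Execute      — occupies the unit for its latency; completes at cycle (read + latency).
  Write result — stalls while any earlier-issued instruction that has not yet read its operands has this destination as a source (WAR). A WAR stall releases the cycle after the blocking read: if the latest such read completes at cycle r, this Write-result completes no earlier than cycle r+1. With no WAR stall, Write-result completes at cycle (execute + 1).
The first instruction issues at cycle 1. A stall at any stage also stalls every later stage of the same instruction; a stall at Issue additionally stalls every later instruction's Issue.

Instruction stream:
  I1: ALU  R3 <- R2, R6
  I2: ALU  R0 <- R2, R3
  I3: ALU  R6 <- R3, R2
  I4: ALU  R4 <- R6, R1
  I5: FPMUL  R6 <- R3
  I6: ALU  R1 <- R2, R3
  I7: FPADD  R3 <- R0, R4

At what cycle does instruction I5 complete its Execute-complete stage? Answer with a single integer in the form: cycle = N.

cycle = 20

cycle 1: I1→ALU
cycle 2: I1 RO
cycle 3: I1 EX
cycle 4: I1 WR R3
cycle 5: I2→ALU
cycle 6: I2 RO
cycle 7: I2 EX
cycle 8: I2 WR R0
cycle 9: I3→ALU
cycle 10: I3 RO
cycle 11: I3 EX
cycle 12: I3 WR R6
cycle 13: I4→ALU
cycle 14: I4 RO; I5→FPMUL
cycle 15: I4 EX; I5 RO
cycle 16: I4 WR R4
cycle 17: I6→ALU
cycle 18: I6 RO; I7→FPADD
cycle 19: I6 EX; I7 RO
cycle 20: I5 EX; I6 WR R1
cycle 21: I5 WR R6
cycle 22: I7 EX
cycle 23: I7 WR R3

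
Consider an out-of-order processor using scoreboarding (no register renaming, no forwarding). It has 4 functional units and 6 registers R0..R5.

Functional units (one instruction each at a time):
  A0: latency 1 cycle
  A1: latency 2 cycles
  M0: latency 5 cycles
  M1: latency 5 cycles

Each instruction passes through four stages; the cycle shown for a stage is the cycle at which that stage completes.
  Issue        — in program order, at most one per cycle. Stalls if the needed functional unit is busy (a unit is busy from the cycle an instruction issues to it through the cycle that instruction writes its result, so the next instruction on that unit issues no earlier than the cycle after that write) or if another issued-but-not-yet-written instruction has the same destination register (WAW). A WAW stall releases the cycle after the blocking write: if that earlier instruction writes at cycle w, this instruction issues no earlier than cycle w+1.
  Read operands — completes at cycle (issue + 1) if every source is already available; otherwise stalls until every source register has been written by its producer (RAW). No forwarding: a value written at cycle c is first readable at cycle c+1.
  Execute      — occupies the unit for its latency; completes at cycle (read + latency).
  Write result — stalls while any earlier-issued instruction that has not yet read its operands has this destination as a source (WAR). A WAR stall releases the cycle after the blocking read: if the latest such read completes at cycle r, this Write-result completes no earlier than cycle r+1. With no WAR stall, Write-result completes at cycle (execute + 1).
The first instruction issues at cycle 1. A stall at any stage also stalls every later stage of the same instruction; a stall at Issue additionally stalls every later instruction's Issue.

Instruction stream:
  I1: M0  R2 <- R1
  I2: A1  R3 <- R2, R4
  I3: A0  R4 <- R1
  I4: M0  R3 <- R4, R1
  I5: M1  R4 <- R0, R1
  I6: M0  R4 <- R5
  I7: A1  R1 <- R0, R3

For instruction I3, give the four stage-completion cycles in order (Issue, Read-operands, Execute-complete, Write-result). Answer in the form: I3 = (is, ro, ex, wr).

I3 = (3, 4, 5, 10)

cycle 1: I1 issues→M0
cycle 2: I1 reads · I2 issues→A1
cycle 3: I3 issues→A0
cycle 4: I3 reads
cycle 5: I3 exec-done
cycle 7: I1 exec-done
cycle 8: I1 writes R2
cycle 9: I2 reads
cycle 10: I3 writes R4
cycle 11: I2 exec-done
cycle 12: I2 writes R3
cycle 13: I4 issues→M0
cycle 14: I4 reads · I5 issues→M1
cycle 15: I5 reads
cycle 19: I4 exec-done
cycle 20: I4 writes R3 · I5 exec-done
cycle 21: I5 writes R4
cycle 22: I6 issues→M0
cycle 23: I6 reads · I7 issues→A1
cycle 24: I7 reads
cycle 26: I7 exec-done
cycle 27: I7 writes R1
cycle 28: I6 exec-done
cycle 29: I6 writes R4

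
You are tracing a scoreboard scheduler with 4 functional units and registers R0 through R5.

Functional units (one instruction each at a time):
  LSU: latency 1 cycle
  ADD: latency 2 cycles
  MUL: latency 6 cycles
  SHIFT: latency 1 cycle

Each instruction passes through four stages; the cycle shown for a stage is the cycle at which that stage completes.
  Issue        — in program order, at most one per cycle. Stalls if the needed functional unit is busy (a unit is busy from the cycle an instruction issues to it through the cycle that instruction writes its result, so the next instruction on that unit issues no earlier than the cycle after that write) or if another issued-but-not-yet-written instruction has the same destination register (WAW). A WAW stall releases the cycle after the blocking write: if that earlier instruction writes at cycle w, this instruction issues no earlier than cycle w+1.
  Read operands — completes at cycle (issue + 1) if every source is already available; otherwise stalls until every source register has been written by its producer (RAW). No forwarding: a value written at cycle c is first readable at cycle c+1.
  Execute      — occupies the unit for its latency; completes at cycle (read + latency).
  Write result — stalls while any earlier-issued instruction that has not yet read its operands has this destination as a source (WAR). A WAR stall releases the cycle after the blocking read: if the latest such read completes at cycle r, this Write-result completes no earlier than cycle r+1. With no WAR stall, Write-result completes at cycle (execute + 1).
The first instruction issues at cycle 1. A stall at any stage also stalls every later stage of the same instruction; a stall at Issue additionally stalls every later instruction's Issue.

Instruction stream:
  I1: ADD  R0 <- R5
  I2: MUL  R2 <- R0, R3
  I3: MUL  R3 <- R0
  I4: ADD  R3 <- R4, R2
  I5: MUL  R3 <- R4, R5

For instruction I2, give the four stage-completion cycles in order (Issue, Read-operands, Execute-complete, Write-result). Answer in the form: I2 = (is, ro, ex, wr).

c1: I1 dispatched to ADD
c2: I1 operands ready | I2 dispatched to MUL
c4: I1 complete
c5: R0←I1
c6: I2 operands ready
c12: I2 complete
c13: R2←I2
c14: I3 dispatched to MUL
c15: I3 operands ready
c21: I3 complete
c22: R3←I3
c23: I4 dispatched to ADD
c24: I4 operands ready
c26: I4 complete
c27: R3←I4
c28: I5 dispatched to MUL
c29: I5 operands ready
c35: I5 complete
c36: R3←I5

I2 = (2, 6, 12, 13)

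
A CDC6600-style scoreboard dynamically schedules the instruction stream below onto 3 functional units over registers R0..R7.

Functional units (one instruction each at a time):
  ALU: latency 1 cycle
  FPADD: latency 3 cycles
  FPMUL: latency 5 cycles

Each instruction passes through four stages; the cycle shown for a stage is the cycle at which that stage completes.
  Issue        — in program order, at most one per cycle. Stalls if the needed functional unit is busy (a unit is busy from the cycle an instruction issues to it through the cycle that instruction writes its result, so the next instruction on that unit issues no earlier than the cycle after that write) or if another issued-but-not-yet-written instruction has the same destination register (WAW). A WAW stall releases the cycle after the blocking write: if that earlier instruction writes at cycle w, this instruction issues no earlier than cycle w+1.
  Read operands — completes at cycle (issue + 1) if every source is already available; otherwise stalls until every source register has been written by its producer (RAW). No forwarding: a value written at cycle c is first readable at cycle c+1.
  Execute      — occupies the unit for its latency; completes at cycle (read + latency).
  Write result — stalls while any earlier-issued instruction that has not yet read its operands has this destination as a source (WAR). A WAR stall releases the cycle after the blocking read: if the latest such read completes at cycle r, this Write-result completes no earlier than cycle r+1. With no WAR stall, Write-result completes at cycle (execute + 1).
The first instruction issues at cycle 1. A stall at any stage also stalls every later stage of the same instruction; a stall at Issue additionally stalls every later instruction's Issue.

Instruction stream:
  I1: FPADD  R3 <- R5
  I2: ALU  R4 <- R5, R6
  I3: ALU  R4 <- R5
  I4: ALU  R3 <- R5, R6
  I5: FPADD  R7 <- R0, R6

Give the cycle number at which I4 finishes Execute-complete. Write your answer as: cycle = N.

cycle = 12

  I1 | 1 | 2 | 5 | 6
  I2 | 2 | 3 | 4 | 5
  I3 | 6 | 7 | 8 | 9   struct: ALU busy until I2 writes@5
  I4 | 10 | 11 | 12 | 13   struct: ALU busy until I3 writes@9
  I5 | 11 | 12 | 15 | 16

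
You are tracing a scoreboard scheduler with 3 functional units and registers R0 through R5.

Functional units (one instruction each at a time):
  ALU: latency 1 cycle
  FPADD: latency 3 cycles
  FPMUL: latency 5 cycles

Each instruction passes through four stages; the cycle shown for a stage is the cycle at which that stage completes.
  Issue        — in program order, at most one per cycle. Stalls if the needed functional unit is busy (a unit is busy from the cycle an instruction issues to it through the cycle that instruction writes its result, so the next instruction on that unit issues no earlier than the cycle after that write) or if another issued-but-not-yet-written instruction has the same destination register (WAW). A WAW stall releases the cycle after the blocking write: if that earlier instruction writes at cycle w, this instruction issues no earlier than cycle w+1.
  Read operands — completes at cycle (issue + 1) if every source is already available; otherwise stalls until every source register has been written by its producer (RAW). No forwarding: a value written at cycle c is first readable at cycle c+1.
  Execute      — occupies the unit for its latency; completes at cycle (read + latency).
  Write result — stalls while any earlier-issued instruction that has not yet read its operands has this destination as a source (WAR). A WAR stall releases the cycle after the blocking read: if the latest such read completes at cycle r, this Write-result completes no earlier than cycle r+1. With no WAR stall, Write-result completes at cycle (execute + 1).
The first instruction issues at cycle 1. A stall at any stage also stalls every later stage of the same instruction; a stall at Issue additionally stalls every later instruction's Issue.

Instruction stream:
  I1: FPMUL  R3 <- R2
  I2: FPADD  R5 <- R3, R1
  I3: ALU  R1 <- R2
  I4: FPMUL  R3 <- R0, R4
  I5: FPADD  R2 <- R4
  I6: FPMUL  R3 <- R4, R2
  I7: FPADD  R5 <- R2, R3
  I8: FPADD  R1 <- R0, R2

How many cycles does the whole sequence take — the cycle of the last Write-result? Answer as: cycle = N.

cycle = 37

[1] I1 issues→FPMUL
[2] I1 reads, I2 issues→FPADD
[3] I3 issues→ALU
[4] I3 reads
[5] I3 exec-done
[7] I1 exec-done
[8] I1 writes R3
[9] I2 reads, I4 issues→FPMUL
[10] I3 writes R1, I4 reads
[12] I2 exec-done
[13] I2 writes R5
[14] I5 issues→FPADD
[15] I4 exec-done, I5 reads
[16] I4 writes R3
[17] I6 issues→FPMUL
[18] I5 exec-done
[19] I5 writes R2
[20] I6 reads, I7 issues→FPADD
[25] I6 exec-done
[26] I6 writes R3
[27] I7 reads
[30] I7 exec-done
[31] I7 writes R5
[32] I8 issues→FPADD
[33] I8 reads
[36] I8 exec-done
[37] I8 writes R1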